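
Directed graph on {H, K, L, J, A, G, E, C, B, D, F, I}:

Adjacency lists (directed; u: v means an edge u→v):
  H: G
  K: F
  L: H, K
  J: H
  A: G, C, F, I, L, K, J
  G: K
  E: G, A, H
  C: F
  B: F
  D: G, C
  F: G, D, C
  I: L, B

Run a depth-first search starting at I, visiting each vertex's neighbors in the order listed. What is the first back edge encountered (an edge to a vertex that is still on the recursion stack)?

F->G

DFS from I (visiting each vertex's neighbors in the order listed); mark gray on enter, black on exit:
I gray
  L gray
    H gray
      G gray
        K gray
          F gray
            F→G: G is gray → back edge
First back edge: F → G.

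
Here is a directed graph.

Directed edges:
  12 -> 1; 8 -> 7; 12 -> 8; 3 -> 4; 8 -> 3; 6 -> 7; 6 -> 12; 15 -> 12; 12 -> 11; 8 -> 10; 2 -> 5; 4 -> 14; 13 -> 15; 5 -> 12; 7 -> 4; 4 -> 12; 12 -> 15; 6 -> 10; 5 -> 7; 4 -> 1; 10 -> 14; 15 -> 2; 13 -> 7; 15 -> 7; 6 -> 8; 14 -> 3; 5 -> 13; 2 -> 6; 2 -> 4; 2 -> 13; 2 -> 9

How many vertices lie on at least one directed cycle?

A vertex is on a directed cycle iff it belongs to a strongly connected component of size ≥ 2 (or has a self-loop).
The vertices on cycles are {2, 3, 4, 5, 6, 7, 8, 10, 12, 13, 14, 15} — 12 in total.

12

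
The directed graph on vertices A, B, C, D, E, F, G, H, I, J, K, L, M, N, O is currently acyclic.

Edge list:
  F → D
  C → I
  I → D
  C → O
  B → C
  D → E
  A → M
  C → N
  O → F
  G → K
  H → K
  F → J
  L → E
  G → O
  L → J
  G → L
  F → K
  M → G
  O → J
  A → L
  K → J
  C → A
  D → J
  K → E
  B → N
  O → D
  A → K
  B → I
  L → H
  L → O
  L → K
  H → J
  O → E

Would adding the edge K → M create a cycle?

Yes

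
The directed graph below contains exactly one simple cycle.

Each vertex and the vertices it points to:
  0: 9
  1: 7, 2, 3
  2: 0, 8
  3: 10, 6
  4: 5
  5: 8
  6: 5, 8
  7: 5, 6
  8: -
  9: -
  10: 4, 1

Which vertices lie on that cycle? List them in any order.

1, 3, 10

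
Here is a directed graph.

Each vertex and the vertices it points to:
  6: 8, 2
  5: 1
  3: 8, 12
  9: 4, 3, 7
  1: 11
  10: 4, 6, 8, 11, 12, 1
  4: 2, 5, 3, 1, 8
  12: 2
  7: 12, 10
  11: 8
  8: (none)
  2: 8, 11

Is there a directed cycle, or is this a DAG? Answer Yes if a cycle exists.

DFS with white/gray/black marking, starting from 10:
10 gray
  4 gray
    2 gray
      8 gray
      8 black
      11 gray
        11→8: 8 black — skip
      11 black
    2 black
    5 gray
      1 gray
        1→11: 11 black — skip
      1 black
    5 black
    3 gray
      3→8: 8 black — skip
      12 gray
        12→2: 2 black — skip
      12 black
    3 black
    4→1: 1 black — skip
    4→8: 8 black — skip
  4 black
  6 gray
    6→8: 8 black — skip
    6→2: 2 black — skip
  6 black
  10→8: 8 black — skip
  10→11: 11 black — skip
  10→12: 12 black — skip
  10→1: 1 black — skip
10 black
9 gray
  9→4: 4 black — skip
  9→3: 3 black — skip
  7 gray
    7→12: 12 black — skip
    7→10: 10 black — skip
  7 black
9 black
Every edge goes to a white or black vertex — no back edge, so the graph is acyclic.

No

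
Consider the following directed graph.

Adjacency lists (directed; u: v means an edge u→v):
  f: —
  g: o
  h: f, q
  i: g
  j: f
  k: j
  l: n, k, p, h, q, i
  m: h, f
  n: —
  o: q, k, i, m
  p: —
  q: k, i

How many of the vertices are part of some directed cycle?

6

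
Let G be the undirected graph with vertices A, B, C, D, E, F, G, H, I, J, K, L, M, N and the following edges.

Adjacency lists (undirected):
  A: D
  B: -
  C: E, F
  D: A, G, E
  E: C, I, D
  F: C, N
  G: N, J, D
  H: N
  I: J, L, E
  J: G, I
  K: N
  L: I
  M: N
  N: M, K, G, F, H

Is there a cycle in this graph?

Yes

DFS, tracking each vertex's parent; an edge to a visited non-parent vertex closes a cycle.
Start from E:
visit E (parent –)
  visit C (parent E)
    C–E: parent, skip
    visit F (parent C)
      F–C: parent, skip
      visit N (parent F)
        visit M (parent N)
          M–N: parent, skip
        visit K (parent N)
          K–N: parent, skip
        visit G (parent N)
          G–N: parent, skip
          visit J (parent G)
            J–G: parent, skip
            visit I (parent J)
              I–J: parent, skip
              visit L (parent I)
                L–I: parent, skip
              I–E: E visited and ≠ parent → cycle
Cycle: E – C – F – N – G – J – I – E.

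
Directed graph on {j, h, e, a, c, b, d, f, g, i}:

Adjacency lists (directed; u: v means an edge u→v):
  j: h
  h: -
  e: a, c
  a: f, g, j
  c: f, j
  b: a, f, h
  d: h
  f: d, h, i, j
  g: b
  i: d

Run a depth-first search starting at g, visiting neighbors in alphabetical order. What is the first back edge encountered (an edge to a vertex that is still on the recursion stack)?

DFS from g (visiting neighbors in alphabetical order); mark gray on enter, black on exit:
g gray
  b gray
    a gray
      f gray
        d gray
          h gray
          h black
        d black
        f→h: h black — skip
        i gray
          i→d: d black — skip
        i black
        j gray
          j→h: h black — skip
        j black
      f black
      a→g: g is gray → back edge
First back edge: a → g.

a->g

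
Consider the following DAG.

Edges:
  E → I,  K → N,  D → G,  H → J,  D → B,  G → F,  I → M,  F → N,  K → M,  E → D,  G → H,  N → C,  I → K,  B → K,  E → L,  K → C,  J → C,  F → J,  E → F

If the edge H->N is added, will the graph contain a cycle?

No

Adding H→N creates a cycle iff N can already reach H.
Explore from N: no path reaches H. The graph stays acyclic.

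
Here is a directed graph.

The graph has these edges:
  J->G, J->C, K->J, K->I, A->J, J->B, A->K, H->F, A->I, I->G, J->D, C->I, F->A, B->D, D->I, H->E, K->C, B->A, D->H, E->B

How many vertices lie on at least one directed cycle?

8

A vertex is on a directed cycle iff it belongs to a strongly connected component of size ≥ 2 (or has a self-loop).
The vertices on cycles are {A, B, D, E, F, H, J, K} — 8 in total.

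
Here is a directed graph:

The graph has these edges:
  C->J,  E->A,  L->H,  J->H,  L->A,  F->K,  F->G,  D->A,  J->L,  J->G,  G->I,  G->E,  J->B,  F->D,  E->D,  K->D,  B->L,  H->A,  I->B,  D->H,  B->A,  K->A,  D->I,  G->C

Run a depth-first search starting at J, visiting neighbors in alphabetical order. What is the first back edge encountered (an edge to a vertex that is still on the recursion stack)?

C→J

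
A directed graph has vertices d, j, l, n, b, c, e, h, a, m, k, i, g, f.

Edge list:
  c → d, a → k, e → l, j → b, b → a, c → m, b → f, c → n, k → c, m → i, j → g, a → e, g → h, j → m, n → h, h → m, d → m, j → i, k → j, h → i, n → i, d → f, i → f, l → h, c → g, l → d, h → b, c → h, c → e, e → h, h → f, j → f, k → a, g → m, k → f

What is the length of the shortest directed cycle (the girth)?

For each vertex v, BFS finds the shortest path from v back to v.
The shortest such closed walk is k → a → k, length 2.

2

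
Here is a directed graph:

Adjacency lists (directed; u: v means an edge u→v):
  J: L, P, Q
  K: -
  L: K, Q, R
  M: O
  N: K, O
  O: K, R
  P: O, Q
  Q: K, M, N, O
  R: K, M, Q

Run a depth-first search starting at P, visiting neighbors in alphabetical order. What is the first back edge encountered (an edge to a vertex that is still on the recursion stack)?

DFS from P (visiting neighbors in alphabetical order); mark gray on enter, black on exit:
P gray
  O gray
    K gray
    K black
    R gray
      R→K: K black — skip
      M gray
        M→O: O is gray → back edge
First back edge: M → O.

M->O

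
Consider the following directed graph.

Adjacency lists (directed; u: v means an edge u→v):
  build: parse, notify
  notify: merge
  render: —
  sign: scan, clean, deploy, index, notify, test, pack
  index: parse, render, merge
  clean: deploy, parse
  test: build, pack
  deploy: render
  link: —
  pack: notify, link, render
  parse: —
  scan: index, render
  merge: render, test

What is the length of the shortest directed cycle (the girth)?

4

For each vertex v, BFS finds the shortest path from v back to v.
The shortest such closed walk is test → pack → notify → merge → test, length 4.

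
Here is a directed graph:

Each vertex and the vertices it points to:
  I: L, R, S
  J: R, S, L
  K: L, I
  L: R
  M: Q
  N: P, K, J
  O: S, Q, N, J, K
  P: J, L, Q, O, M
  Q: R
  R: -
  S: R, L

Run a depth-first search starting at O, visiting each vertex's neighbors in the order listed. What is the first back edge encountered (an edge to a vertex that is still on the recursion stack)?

DFS from O (visiting each vertex's neighbors in the order listed); mark gray on enter, black on exit:
O gray
  S gray
    R gray
    R black
    L gray
      L→R: R black — skip
    L black
  S black
  Q gray
    Q→R: R black — skip
  Q black
  N gray
    P gray
      J gray
        J→R: R black — skip
        J→S: S black — skip
        J→L: L black — skip
      J black
      P→L: L black — skip
      P→Q: Q black — skip
      P→O: O is gray → back edge
First back edge: P → O.

P->O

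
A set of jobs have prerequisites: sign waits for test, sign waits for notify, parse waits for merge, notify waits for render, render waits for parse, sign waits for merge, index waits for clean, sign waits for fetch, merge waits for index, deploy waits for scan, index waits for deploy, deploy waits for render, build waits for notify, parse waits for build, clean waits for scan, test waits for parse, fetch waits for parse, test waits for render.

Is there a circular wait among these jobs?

DFS with white/gray/black marking, starting from sign:
sign gray
  merge gray
    index gray
      deploy gray
        scan gray
        scan black
        render gray
          parse gray
            parse→merge: merge is gray → back edge
Back edge found, so a cycle exists: merge → index → deploy → render → parse → merge.

Yes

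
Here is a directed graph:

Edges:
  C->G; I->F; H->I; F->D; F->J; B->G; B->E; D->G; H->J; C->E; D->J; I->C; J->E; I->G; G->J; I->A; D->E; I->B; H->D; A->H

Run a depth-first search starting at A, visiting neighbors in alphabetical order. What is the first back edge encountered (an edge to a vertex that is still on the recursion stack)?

I→A

DFS from A (visiting neighbors in alphabetical order); mark gray on enter, black on exit:
A gray
  H gray
    D gray
      E gray
      E black
      G gray
        J gray
          J→E: E black — skip
        J black
      G black
      D→J: J black — skip
    D black
    I gray
      I→A: A is gray → back edge
First back edge: I → A.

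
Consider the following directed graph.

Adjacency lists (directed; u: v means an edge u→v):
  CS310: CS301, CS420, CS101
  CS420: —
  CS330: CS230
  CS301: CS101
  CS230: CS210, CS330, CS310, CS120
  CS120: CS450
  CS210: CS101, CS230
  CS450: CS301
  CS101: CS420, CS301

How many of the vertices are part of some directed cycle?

5

A vertex is on a directed cycle iff it belongs to a strongly connected component of size ≥ 2 (or has a self-loop).
The vertices on cycles are {CS101, CS210, CS230, CS301, CS330} — 5 in total.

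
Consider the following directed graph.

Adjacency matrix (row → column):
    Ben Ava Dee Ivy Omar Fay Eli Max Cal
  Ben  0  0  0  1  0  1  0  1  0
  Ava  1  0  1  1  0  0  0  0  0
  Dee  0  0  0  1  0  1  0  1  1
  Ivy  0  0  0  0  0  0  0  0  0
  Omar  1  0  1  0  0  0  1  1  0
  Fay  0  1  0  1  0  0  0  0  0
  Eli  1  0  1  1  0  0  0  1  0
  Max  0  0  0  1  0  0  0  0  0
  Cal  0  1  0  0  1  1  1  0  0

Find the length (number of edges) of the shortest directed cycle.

3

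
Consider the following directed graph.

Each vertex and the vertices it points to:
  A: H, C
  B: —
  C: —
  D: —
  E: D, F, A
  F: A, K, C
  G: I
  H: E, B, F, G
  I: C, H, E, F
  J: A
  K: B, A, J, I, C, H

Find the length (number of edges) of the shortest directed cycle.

For each vertex v, BFS finds the shortest path from v back to v.
The shortest such closed walk is K → I → F → K, length 3.

3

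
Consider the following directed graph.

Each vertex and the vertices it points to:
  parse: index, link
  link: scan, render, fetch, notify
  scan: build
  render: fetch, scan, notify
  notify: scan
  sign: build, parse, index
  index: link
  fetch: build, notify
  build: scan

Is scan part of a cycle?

Yes

scan is on a cycle iff scan can reach itself via ≥1 edge.
scan → build → scan — yes.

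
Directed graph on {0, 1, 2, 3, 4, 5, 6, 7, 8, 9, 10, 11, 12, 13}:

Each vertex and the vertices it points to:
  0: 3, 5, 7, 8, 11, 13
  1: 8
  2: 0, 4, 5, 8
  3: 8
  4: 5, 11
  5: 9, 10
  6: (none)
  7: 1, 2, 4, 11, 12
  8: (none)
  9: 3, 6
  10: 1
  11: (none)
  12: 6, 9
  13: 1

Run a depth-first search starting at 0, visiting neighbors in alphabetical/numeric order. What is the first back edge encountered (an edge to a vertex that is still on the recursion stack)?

DFS from 0 (visiting neighbors in alphabetical/numeric order); mark gray on enter, black on exit:
0 gray
  3 gray
    8 gray
    8 black
  3 black
  5 gray
    9 gray
      9→3: 3 black — skip
      6 gray
      6 black
    9 black
    10 gray
      1 gray
        1→8: 8 black — skip
      1 black
    10 black
  5 black
  7 gray
    7→1: 1 black — skip
    2 gray
      2→0: 0 is gray → back edge
First back edge: 2 → 0.

2->0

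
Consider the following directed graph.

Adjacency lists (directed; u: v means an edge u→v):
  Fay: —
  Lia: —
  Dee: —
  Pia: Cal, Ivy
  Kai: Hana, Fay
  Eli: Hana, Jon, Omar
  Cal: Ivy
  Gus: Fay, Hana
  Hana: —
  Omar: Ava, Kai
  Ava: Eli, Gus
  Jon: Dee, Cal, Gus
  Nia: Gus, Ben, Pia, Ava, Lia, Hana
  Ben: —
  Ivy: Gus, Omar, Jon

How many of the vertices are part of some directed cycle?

A vertex is on a directed cycle iff it belongs to a strongly connected component of size ≥ 2 (or has a self-loop).
The vertices on cycles are {Ava, Cal, Eli, Ivy, Jon, Omar} — 6 in total.

6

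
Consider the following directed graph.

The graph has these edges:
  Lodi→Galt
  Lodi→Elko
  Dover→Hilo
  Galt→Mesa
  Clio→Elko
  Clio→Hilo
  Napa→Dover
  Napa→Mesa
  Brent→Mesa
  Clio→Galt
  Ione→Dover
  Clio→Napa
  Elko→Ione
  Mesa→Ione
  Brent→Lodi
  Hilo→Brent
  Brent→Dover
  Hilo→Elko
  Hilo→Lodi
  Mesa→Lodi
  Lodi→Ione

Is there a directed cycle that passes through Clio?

No

Clio lies on a cycle iff there is a path from Clio back to itself.
Exploring from Clio, it never reaches itself; equivalently, its strongly connected component is a singleton.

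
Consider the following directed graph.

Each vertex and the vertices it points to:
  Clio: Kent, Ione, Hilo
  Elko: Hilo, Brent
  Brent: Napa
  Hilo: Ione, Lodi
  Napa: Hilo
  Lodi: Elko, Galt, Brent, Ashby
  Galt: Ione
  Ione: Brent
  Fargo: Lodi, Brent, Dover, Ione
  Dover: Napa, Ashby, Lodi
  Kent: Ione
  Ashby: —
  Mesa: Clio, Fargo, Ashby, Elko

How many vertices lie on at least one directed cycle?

7

A vertex is on a directed cycle iff it belongs to a strongly connected component of size ≥ 2 (or has a self-loop).
The vertices on cycles are {Elko, Galt, Hilo, Ione, Lodi, Napa, Brent} — 7 in total.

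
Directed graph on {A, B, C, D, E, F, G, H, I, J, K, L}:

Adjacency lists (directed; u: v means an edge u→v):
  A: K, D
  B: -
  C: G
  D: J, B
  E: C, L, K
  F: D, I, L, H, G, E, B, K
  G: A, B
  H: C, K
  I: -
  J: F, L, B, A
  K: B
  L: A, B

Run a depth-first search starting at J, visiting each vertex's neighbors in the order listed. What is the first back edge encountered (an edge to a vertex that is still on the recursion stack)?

D→J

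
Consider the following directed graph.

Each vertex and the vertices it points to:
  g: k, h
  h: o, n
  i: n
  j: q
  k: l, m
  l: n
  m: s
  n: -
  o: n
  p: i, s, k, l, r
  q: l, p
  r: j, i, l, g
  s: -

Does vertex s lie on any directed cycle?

No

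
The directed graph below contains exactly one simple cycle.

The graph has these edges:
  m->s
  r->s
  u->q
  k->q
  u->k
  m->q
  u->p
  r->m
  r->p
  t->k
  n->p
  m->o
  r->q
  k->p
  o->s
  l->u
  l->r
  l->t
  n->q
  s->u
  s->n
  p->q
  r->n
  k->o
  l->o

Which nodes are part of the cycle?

k, o, s, u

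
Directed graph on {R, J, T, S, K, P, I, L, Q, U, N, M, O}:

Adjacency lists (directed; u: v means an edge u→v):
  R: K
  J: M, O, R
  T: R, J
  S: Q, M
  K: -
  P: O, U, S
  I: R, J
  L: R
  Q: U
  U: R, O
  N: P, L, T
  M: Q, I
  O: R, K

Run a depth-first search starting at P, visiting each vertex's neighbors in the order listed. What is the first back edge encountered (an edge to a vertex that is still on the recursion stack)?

DFS from P (visiting each vertex's neighbors in the order listed); mark gray on enter, black on exit:
P gray
  O gray
    R gray
      K gray
      K black
    R black
    O→K: K black — skip
  O black
  U gray
    U→R: R black — skip
    U→O: O black — skip
  U black
  S gray
    Q gray
      Q→U: U black — skip
    Q black
    M gray
      M→Q: Q black — skip
      I gray
        I→R: R black — skip
        J gray
          J→M: M is gray → back edge
First back edge: J → M.

J→M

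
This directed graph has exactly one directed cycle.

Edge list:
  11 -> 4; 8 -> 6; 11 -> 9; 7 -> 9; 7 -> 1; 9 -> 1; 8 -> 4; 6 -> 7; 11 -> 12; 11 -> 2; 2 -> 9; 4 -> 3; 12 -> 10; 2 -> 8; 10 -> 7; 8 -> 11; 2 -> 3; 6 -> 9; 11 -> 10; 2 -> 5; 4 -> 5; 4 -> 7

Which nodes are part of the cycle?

2, 8, 11

DFS with gray/black marking from 8:
8 gray
  11 gray
    4 gray
      3 gray
      3 black
      5 gray
      5 black
      7 gray
        1 gray
        1 black
        9 gray
          9→1: 1 black — skip
        9 black
      7 black
    4 black
    12 gray
      10 gray
        10→7: 7 black — skip
      10 black
    12 black
    2 gray
      2→3: 3 black — skip
      2→5: 5 black — skip
      2→9: 9 black — skip
      2→8: 8 is gray → back edge
Back edge closes the cycle 8 → 11 → 2 → 8; its vertices are {2, 8, 11}.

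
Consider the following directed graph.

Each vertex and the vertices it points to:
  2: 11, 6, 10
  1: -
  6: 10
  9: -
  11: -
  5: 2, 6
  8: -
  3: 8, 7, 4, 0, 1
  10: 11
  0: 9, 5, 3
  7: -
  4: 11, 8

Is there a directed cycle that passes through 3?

3 is on a cycle iff 3 can reach itself via ≥1 edge.
3 → 0 → 3 — yes.

Yes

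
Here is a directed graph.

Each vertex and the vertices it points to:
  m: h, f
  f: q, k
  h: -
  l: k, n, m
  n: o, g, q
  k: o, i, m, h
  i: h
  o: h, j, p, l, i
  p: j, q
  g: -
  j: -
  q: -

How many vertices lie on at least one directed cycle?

6

A vertex is on a directed cycle iff it belongs to a strongly connected component of size ≥ 2 (or has a self-loop).
The vertices on cycles are {f, k, l, m, n, o} — 6 in total.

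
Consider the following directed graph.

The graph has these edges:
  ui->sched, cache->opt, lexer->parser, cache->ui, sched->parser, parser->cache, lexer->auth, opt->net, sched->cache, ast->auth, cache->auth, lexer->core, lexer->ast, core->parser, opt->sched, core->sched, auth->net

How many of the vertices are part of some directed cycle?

A vertex is on a directed cycle iff it belongs to a strongly connected component of size ≥ 2 (or has a self-loop).
The vertices on cycles are {ui, opt, cache, sched, parser} — 5 in total.

5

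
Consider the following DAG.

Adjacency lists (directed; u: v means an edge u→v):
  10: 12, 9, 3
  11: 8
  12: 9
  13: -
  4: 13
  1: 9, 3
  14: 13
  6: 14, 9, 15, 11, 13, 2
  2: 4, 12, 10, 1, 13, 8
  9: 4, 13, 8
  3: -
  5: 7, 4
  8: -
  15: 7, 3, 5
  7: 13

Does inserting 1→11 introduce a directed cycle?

Adding 1→11 creates a cycle iff 11 can already reach 1.
Explore from 11: no path reaches 1. The graph stays acyclic.

No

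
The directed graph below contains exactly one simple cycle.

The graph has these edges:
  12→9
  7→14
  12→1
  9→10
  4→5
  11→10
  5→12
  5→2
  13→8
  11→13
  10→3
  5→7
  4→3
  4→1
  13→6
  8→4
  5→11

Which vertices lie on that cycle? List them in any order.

DFS with gray/black marking from 13:
13 gray
  6 gray
  6 black
  8 gray
    4 gray
      3 gray
      3 black
      1 gray
      1 black
      5 gray
        2 gray
        2 black
        12 gray
          12→1: 1 black — skip
          9 gray
            10 gray
              10→3: 3 black — skip
            10 black
          9 black
        12 black
        11 gray
          11→13: 13 is gray → back edge
Back edge closes the cycle 13 → 8 → 4 → 5 → 11 → 13; its vertices are {4, 5, 8, 11, 13}.

4, 5, 8, 11, 13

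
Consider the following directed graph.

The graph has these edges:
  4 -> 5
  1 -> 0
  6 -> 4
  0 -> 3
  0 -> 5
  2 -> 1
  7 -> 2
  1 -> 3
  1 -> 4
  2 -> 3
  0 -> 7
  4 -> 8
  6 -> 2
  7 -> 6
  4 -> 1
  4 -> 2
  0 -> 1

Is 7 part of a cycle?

Yes

7 is on a cycle iff 7 can reach itself via ≥1 edge.
7 → 2 → 1 → 0 → 7 — yes.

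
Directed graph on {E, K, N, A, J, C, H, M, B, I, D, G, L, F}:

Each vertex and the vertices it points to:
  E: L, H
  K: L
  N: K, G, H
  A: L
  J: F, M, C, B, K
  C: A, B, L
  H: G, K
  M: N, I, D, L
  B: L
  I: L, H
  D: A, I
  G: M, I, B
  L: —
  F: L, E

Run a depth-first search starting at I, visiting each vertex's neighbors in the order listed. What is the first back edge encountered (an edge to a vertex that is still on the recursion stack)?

DFS from I (visiting each vertex's neighbors in the order listed); mark gray on enter, black on exit:
I gray
  L gray
  L black
  H gray
    G gray
      M gray
        N gray
          K gray
            K→L: L black — skip
          K black
          N→G: G is gray → back edge
First back edge: N → G.

N->G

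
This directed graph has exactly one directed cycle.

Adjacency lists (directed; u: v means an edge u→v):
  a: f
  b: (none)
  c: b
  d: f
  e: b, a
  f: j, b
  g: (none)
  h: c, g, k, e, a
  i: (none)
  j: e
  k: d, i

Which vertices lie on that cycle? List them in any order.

a, e, f, j

DFS with gray/black marking from e:
e gray
  b gray
  b black
  a gray
    f gray
      j gray
        j→e: e is gray → back edge
Back edge closes the cycle e → a → f → j → e; its vertices are {a, e, f, j}.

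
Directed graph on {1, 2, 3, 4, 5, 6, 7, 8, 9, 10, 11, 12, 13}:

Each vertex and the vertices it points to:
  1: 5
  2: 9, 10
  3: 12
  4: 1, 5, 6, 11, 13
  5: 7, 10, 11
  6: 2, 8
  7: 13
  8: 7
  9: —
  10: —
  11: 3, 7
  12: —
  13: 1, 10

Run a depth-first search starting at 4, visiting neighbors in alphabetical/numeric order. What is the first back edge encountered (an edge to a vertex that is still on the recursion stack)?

13→1

DFS from 4 (visiting neighbors in alphabetical/numeric order); mark gray on enter, black on exit:
4 gray
  1 gray
    5 gray
      7 gray
        13 gray
          13→1: 1 is gray → back edge
First back edge: 13 → 1.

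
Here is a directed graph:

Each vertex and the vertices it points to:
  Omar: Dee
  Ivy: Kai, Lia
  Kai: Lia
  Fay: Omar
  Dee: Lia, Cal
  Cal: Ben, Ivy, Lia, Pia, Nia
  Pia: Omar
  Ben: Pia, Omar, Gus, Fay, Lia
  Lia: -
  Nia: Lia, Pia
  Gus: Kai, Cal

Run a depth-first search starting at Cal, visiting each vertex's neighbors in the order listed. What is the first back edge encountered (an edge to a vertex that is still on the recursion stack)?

DFS from Cal (visiting each vertex's neighbors in the order listed); mark gray on enter, black on exit:
Cal gray
  Ben gray
    Pia gray
      Omar gray
        Dee gray
          Lia gray
          Lia black
          Dee→Cal: Cal is gray → back edge
First back edge: Dee → Cal.

Dee->Cal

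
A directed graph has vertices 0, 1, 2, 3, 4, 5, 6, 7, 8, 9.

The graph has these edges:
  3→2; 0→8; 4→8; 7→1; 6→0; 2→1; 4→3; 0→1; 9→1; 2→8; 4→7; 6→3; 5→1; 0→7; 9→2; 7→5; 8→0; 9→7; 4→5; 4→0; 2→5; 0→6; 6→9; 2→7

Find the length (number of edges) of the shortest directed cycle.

2

For each vertex v, BFS finds the shortest path from v back to v.
The shortest such closed walk is 8 → 0 → 8, length 2.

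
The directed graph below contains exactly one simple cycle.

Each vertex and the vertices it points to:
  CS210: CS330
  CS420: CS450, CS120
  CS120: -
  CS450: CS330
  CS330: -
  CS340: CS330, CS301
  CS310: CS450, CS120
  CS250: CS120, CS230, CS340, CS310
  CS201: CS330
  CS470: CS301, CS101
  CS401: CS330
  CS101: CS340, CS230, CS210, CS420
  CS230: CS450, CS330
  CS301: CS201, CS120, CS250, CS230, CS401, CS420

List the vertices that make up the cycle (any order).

DFS with gray/black marking from CS301:
CS301 gray
  CS201 gray
    CS330 gray
    CS330 black
  CS201 black
  CS120 gray
  CS120 black
  CS250 gray
    CS250→CS120: CS120 black — skip
    CS230 gray
      CS450 gray
        CS450→CS330: CS330 black — skip
      CS450 black
      CS230→CS330: CS330 black — skip
    CS230 black
    CS340 gray
      CS340→CS330: CS330 black — skip
      CS340→CS301: CS301 is gray → back edge
Back edge closes the cycle CS301 → CS250 → CS340 → CS301; its vertices are {CS250, CS301, CS340}.

CS250, CS301, CS340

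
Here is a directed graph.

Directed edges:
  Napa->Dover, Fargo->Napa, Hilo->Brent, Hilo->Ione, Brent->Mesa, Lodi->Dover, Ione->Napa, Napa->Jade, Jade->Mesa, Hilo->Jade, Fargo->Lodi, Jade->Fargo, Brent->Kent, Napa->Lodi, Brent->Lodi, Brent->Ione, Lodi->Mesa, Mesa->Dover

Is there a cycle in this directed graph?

Yes

DFS with white/gray/black marking, starting from Dover:
Dover gray
Dover black
Fargo gray
  Lodi gray
    Mesa gray
      Mesa→Dover: Dover black — skip
    Mesa black
    Lodi→Dover: Dover black — skip
  Lodi black
  Napa gray
    Napa→Dover: Dover black — skip
    Napa→Lodi: Lodi black — skip
    Jade gray
      Jade→Fargo: Fargo is gray → back edge
Back edge found, so a cycle exists: Fargo → Napa → Jade → Fargo.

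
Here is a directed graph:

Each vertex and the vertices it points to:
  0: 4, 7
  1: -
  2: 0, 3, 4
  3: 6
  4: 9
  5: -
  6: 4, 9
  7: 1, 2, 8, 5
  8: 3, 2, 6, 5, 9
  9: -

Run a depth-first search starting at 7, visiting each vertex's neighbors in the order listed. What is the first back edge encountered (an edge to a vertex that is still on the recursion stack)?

DFS from 7 (visiting each vertex's neighbors in the order listed); mark gray on enter, black on exit:
7 gray
  1 gray
  1 black
  2 gray
    0 gray
      4 gray
        9 gray
        9 black
      4 black
      0→7: 7 is gray → back edge
First back edge: 0 → 7.

0->7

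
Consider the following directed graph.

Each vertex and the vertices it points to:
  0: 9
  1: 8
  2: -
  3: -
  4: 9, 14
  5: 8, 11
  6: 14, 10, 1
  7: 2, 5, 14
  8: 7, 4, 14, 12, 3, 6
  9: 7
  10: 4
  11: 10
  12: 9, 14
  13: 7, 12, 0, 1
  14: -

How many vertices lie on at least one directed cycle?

10

A vertex is on a directed cycle iff it belongs to a strongly connected component of size ≥ 2 (or has a self-loop).
The vertices on cycles are {1, 4, 5, 6, 7, 8, 9, 10, 11, 12} — 10 in total.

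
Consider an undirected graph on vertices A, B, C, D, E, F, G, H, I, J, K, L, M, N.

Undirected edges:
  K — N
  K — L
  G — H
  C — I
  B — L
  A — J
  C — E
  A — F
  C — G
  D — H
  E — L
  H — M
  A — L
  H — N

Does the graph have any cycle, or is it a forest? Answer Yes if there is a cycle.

Yes

DFS, tracking each vertex's parent; an edge to a visited non-parent vertex closes a cycle.
Start from J:
visit J (parent –)
  visit A (parent J)
    visit F (parent A)
      F–A: parent, skip
    A–J: parent, skip
    visit L (parent A)
      visit K (parent L)
        visit N (parent K)
          visit H (parent N)
            H–N: parent, skip
            visit G (parent H)
              G–H: parent, skip
              visit C (parent G)
                C–G: parent, skip
                visit E (parent C)
                  E–L: L visited and ≠ parent → cycle
Cycle: L – K – N – H – G – C – E – L.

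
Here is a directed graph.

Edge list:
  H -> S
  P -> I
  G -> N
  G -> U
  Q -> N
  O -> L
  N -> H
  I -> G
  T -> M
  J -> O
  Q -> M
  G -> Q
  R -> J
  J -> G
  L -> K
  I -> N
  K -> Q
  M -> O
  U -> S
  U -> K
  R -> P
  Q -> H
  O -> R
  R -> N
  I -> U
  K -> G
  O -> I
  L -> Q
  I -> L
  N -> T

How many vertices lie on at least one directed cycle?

13

A vertex is on a directed cycle iff it belongs to a strongly connected component of size ≥ 2 (or has a self-loop).
The vertices on cycles are {G, I, J, K, L, M, N, O, P, Q, R, T, U} — 13 in total.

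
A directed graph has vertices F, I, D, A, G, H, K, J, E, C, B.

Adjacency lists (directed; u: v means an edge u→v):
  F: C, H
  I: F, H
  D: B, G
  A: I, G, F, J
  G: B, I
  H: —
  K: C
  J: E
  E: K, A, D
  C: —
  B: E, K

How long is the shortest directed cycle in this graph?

For each vertex v, BFS finds the shortest path from v back to v.
The shortest such closed walk is E → A → J → E, length 3.

3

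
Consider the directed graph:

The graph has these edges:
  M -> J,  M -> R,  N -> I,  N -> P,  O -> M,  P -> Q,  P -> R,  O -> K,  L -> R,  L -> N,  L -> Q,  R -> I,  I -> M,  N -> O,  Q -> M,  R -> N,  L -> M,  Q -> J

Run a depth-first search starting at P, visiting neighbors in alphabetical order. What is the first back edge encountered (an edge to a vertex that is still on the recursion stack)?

I→M

DFS from P (visiting neighbors in alphabetical order); mark gray on enter, black on exit:
P gray
  Q gray
    J gray
    J black
    M gray
      M→J: J black — skip
      R gray
        I gray
          I→M: M is gray → back edge
First back edge: I → M.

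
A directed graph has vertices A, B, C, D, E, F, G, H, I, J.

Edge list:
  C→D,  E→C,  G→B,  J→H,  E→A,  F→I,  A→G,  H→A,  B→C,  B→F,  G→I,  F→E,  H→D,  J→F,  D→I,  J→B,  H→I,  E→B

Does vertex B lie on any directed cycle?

Yes

B is on a cycle iff B can reach itself via ≥1 edge.
B → F → E → B — yes.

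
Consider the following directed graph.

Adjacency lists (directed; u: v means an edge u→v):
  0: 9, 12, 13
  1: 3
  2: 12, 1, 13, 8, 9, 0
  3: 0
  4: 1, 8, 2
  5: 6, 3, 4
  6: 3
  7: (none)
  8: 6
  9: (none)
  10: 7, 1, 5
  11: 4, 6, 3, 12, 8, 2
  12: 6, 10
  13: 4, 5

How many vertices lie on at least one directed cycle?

11

A vertex is on a directed cycle iff it belongs to a strongly connected component of size ≥ 2 (or has a self-loop).
The vertices on cycles are {0, 1, 2, 3, 4, 5, 6, 8, 10, 12, 13} — 11 in total.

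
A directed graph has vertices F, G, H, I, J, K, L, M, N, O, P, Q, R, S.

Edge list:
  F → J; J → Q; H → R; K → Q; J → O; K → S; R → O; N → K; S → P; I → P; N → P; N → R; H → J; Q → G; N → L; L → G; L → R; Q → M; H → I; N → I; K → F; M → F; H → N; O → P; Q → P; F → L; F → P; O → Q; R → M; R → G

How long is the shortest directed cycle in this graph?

4

For each vertex v, BFS finds the shortest path from v back to v.
The shortest such closed walk is F → L → R → M → F, length 4.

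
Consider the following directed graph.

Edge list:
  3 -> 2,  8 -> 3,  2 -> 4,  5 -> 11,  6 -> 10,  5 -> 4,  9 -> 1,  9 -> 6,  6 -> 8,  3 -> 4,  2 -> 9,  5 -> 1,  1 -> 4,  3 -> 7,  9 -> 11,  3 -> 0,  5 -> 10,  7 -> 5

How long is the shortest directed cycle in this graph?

For each vertex v, BFS finds the shortest path from v back to v.
The shortest such closed walk is 3 → 2 → 9 → 6 → 8 → 3, length 5.

5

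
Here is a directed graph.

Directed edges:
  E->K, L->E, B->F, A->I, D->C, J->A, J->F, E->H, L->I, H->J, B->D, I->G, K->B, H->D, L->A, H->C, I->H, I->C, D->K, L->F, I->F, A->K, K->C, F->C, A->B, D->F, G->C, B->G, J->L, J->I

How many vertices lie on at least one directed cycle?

9

A vertex is on a directed cycle iff it belongs to a strongly connected component of size ≥ 2 (or has a self-loop).
The vertices on cycles are {A, B, D, E, H, I, J, K, L} — 9 in total.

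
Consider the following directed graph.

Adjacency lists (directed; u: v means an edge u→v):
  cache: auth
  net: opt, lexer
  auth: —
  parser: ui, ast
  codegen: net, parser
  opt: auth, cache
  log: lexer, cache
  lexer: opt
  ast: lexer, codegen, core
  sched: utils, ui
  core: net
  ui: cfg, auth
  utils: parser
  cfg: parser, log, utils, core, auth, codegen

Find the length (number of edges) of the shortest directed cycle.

3

For each vertex v, BFS finds the shortest path from v back to v.
The shortest such closed walk is ui → cfg → parser → ui, length 3.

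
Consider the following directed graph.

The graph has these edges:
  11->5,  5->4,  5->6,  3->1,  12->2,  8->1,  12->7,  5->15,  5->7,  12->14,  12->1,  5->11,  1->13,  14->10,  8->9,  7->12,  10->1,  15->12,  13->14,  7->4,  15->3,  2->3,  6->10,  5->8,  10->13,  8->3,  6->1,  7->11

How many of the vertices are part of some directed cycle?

A vertex is on a directed cycle iff it belongs to a strongly connected component of size ≥ 2 (or has a self-loop).
The vertices on cycles are {1, 5, 7, 10, 11, 12, 13, 14, 15} — 9 in total.

9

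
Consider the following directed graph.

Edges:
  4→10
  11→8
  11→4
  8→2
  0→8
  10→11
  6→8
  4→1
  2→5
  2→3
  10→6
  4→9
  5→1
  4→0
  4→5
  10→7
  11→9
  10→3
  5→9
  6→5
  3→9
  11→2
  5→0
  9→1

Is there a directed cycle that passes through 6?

No

6 lies on a cycle iff there is a path from 6 back to itself.
Exploring from 6, it never reaches itself; equivalently, its strongly connected component is a singleton.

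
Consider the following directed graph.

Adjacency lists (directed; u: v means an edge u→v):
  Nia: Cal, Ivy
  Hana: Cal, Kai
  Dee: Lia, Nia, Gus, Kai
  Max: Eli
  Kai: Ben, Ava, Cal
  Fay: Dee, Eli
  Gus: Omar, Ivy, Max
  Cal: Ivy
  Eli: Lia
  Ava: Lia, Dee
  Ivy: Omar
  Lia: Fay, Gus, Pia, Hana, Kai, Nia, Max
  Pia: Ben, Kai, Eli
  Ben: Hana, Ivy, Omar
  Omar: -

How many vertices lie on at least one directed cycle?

A vertex is on a directed cycle iff it belongs to a strongly connected component of size ≥ 2 (or has a self-loop).
The vertices on cycles are {Ava, Ben, Dee, Eli, Fay, Gus, Kai, Lia, Max, Pia, Hana} — 11 in total.

11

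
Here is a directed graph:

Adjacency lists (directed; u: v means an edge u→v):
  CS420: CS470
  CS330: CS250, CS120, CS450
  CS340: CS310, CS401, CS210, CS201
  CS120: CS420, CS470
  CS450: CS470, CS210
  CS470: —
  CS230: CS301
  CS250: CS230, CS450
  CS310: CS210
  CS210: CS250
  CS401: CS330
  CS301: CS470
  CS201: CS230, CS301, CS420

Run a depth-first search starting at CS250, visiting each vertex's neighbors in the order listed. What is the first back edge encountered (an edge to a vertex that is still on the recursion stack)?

CS210→CS250

DFS from CS250 (visiting each vertex's neighbors in the order listed); mark gray on enter, black on exit:
CS250 gray
  CS230 gray
    CS301 gray
      CS470 gray
      CS470 black
    CS301 black
  CS230 black
  CS450 gray
    CS450→CS470: CS470 black — skip
    CS210 gray
      CS210→CS250: CS250 is gray → back edge
First back edge: CS210 → CS250.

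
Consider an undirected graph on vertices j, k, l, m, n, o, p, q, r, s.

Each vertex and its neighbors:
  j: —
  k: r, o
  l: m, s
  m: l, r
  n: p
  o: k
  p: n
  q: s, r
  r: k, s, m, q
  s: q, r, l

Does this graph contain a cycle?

DFS, tracking each vertex's parent; an edge to a visited non-parent vertex closes a cycle.
Start from j:
visit j (parent –)
visit k (parent –)
  visit r (parent k)
    r–k: parent, skip
    visit s (parent r)
      visit q (parent s)
        q–s: parent, skip
        q–r: r visited and ≠ parent → cycle
Cycle: r – s – q – r.

Yes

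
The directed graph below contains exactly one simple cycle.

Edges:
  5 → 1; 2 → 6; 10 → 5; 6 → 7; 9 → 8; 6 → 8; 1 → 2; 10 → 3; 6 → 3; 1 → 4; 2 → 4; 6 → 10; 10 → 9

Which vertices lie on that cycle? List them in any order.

DFS with gray/black marking from 6:
6 gray
  3 gray
  3 black
  8 gray
  8 black
  10 gray
    10→3: 3 black — skip
    9 gray
      9→8: 8 black — skip
    9 black
    5 gray
      1 gray
        2 gray
          4 gray
          4 black
          2→6: 6 is gray → back edge
Back edge closes the cycle 6 → 10 → 5 → 1 → 2 → 6; its vertices are {1, 2, 5, 6, 10}.

1, 2, 5, 6, 10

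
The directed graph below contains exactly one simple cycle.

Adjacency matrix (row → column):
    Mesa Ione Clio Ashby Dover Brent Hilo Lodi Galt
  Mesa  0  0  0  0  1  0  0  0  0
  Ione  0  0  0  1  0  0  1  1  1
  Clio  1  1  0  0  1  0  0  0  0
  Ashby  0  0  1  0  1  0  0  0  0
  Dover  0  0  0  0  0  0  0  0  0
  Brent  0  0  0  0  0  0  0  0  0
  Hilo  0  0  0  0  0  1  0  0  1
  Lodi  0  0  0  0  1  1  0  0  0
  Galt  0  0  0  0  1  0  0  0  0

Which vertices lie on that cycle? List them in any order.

Clio, Ione, Ashby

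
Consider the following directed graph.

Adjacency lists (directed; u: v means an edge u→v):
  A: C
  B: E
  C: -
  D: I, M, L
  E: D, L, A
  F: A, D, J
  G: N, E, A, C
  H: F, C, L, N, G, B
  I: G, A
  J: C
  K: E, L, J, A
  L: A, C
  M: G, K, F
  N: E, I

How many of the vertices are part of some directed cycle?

8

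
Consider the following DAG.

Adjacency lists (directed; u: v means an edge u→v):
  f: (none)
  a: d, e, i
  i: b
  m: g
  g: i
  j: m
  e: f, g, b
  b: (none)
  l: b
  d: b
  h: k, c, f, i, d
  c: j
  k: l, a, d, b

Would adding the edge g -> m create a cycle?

Yes

Adding g→m creates a cycle iff m can already reach g.
Path from m: m → g.
So m → … → g → m is a cycle.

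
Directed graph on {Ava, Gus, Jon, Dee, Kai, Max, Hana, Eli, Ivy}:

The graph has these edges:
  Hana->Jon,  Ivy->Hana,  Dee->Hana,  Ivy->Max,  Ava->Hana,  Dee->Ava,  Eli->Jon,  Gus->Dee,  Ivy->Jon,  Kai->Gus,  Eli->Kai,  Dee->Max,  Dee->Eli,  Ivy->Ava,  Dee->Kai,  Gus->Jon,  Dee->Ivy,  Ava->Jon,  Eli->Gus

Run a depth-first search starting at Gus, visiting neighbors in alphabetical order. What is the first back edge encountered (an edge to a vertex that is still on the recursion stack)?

Eli->Gus

DFS from Gus (visiting neighbors in alphabetical order); mark gray on enter, black on exit:
Gus gray
  Dee gray
    Ava gray
      Hana gray
        Jon gray
        Jon black
      Hana black
      Ava→Jon: Jon black — skip
    Ava black
    Eli gray
      Eli→Gus: Gus is gray → back edge
First back edge: Eli → Gus.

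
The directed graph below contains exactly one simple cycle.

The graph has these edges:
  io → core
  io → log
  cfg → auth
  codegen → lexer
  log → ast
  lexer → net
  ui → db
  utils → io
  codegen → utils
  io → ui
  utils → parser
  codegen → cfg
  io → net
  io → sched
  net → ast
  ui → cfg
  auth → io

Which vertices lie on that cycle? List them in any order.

io, ui, cfg, auth

DFS with gray/black marking from io:
io gray
  log gray
    ast gray
    ast black
  log black
  ui gray
    db gray
    db black
    cfg gray
      auth gray
        auth→io: io is gray → back edge
Back edge closes the cycle io → ui → cfg → auth → io; its vertices are {io, ui, cfg, auth}.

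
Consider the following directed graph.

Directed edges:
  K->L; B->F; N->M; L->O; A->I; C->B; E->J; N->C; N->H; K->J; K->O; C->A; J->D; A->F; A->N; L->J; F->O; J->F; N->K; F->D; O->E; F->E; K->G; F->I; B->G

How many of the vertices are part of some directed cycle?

7

A vertex is on a directed cycle iff it belongs to a strongly connected component of size ≥ 2 (or has a self-loop).
The vertices on cycles are {A, C, E, F, J, N, O} — 7 in total.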